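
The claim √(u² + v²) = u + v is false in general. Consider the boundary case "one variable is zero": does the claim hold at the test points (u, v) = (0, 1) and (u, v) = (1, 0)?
Yes, holds at both test points

At (0, 1): LHS = 1, RHS = 1 → equal
At (1, 0): LHS = 1, RHS = 1 → equal

So the claim does hold at both of these boundary points, even though it is not an identity.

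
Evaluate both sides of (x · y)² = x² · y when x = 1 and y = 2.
LHS = (1 · 2)² = 4
RHS = 1² · 2 = 2

LHS ≠ RHS, so the equation does not hold here.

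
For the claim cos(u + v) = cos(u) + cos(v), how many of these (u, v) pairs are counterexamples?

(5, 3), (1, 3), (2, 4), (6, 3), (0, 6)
Testing each pair:
(5, 3): LHS = cos(8) ≈ -0.1455, RHS = cos(3) + cos(5) ≈ -0.7063 → counterexample
(1, 3): LHS = cos(4) ≈ -0.6536, RHS = cos(3) + cos(1) ≈ -0.4497 → counterexample
(2, 4): LHS = cos(6) ≈ 0.9602, RHS = cos(4) + cos(2) ≈ -1.07 → counterexample
(6, 3): LHS = cos(9) ≈ -0.9111, RHS = cos(3) + cos(6) ≈ -0.02982 → counterexample
(0, 6): LHS = cos(6) ≈ 0.9602, RHS = cos(6) + 1 ≈ 1.96 → counterexample

That makes 5 counterexamples.

Answer: 5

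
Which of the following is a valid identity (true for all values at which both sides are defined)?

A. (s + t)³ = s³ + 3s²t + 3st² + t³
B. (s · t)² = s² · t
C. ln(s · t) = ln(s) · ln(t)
A: holds — e.g. at (2, 2), both sides equal 64.
B: fails at (2, 2) — LHS = 16, RHS = 8.
C: fails at (2, 7) — LHS = ln(14) ≈ 2.639, RHS = ln(2)·ln(7) ≈ 1.349.

Answer: A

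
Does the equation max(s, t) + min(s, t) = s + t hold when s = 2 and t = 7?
Substituting s = 2, t = 7:

LHS = max(2, 7) + min(2, 7) = 9
RHS = 2 + 7 = 9

LHS = RHS, so the equation holds at this point.

Answer: Holds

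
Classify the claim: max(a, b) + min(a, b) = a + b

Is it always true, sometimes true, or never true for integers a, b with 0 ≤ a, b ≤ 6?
Always true

The identity holds for every pair in the range. For instance at (a, b) = (4, 1): both sides equal 5.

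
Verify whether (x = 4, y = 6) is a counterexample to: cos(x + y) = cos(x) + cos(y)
Substituting x = 4, y = 6:
LHS = cos(4 + 6) = cos(10) ≈ -0.8391
RHS = cos(4) + cos(6) ≈ 0.3065

Since LHS ≠ RHS, this pair disproves the claim.

Answer: Yes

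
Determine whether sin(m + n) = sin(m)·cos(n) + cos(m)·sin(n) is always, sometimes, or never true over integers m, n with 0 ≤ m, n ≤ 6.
Always true

The identity holds for every pair in the range. For instance at (m, n) = (0, 2): both sides equal sin(2) ≈ 0.9093.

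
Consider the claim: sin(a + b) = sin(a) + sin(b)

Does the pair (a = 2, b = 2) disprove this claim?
Substituting a = 2, b = 2:
LHS = sin(2 + 2) = sin(4) ≈ -0.7568
RHS = sin(2) + sin(2) = 2·sin(2) ≈ 1.819

Since LHS ≠ RHS, this pair disproves the claim.

Answer: Yes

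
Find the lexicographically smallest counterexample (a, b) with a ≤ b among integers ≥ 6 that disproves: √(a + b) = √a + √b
Substituting (6, 6) into the claim:
LHS = √(6 + 6) = 2·√(3) ≈ 3.464
RHS = √6 + √6 = 2·√(6) ≈ 4.899

Since LHS ≠ RHS, this pair disproves the claim, and no lexicographically smaller pair (a ≤ b, integers ≥ 6) does.

For instance (6, 11) is also a counterexample (LHS = √(17) ≈ 4.123, RHS = √(6) + √(11) ≈ 5.766), but it's lexicographically larger.

Answer: (a, b) = (6, 6)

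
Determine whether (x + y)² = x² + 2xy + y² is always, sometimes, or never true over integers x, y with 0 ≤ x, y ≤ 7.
The identity holds for every pair in the range. For instance at (x, y) = (2, 3): both sides equal 25.

Answer: Always true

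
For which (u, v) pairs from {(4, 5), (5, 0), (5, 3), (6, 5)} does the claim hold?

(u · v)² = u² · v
(5, 0)

Testing each pair:
(4, 5): LHS = 400, RHS = 80 → fails
(5, 0): LHS = 0, RHS = 0 → holds
(5, 3): LHS = 225, RHS = 75 → fails
(6, 5): LHS = 900, RHS = 180 → fails

1 of 4 pairs satisfies the claim.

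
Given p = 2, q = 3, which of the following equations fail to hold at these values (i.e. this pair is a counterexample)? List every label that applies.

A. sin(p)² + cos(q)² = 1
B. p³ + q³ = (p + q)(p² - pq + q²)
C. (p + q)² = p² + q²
Evaluating each claim at the given values:
A. LHS = sin(2)² + cos(3)² ≈ 1.807, RHS = 1 → fails here (LHS ≠ RHS)
B. LHS = 35, RHS = 35 → holds here (LHS = RHS)
C. LHS = 25, RHS = 13 → fails here (LHS ≠ RHS)

Answer: A, C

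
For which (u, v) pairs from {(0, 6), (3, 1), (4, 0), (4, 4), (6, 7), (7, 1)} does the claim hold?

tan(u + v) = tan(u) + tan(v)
Testing each pair:
(0, 6): LHS = tan(6) ≈ -0.291, RHS = tan(6) ≈ -0.291 → holds
(3, 1): LHS = tan(4) ≈ 1.158, RHS = tan(3) + tan(1) ≈ 1.415 → fails
(4, 0): LHS = tan(4) ≈ 1.158, RHS = tan(4) ≈ 1.158 → holds
(4, 4): LHS = tan(8) ≈ -6.8, RHS = 2·tan(4) ≈ 2.316 → fails
(6, 7): LHS = tan(13) ≈ 0.463, RHS = tan(6) + tan(7) ≈ 0.5804 → fails
(7, 1): LHS = tan(8) ≈ -6.8, RHS = tan(7) + tan(1) ≈ 2.429 → fails

2 of 6 pairs satisfy the claim.

Answer: (0, 6), (4, 0)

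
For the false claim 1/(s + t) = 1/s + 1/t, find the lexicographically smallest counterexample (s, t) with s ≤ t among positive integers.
(s, t) = (1, 1)

Substituting (1, 1) into the claim:
LHS = 1/(1 + 1) = 1/2
RHS = 1/1 + 1/1 = 2

Since LHS ≠ RHS, this pair disproves the claim, and no lexicographically smaller pair (s ≤ t, positive integers) does.

For instance (4, 8) is also a counterexample (LHS = 1/12, RHS = 3/8), but it's lexicographically larger.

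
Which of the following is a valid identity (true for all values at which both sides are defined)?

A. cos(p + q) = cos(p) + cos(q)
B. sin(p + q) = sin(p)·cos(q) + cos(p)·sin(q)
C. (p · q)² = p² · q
A: fails at (4, 4) — LHS = cos(8) ≈ -0.1455, RHS = 2·cos(4) ≈ -1.307.
B: holds — e.g. at (5, 5), both sides equal sin(10) ≈ -0.544.
C: fails at (3, 4) — LHS = 144, RHS = 36.

Answer: B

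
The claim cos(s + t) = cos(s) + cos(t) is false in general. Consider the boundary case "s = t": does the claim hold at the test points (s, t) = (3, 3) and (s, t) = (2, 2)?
At (3, 3): LHS = cos(6) ≈ 0.9602 ≠ RHS = 2·cos(3) ≈ -1.98
At (2, 2): LHS = cos(4) ≈ -0.6536 ≠ RHS = 2·cos(2) ≈ -0.8323

Answer: No, fails at both test points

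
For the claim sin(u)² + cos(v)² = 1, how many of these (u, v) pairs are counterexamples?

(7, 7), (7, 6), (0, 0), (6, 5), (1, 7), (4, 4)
Testing each pair:
(7, 7): LHS = sin(7)² + cos(7)² = 1, RHS = 1 → satisfies claim
(7, 6): LHS = sin(7)² + cos(6)² ≈ 1.354, RHS = 1 → counterexample
(0, 0): LHS = 1, RHS = 1 → satisfies claim
(6, 5): LHS = sin(6)² + cos(5)² ≈ 0.1585, RHS = 1 → counterexample
(1, 7): LHS = cos(7)² + sin(1)² ≈ 1.276, RHS = 1 → counterexample
(4, 4): LHS = cos(4)² + sin(4)² = 1, RHS = 1 → satisfies claim

That makes 3 counterexamples.

Answer: 3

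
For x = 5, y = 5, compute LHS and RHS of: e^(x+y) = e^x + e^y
LHS = e^(5+5) = e^10 ≈ 22026.5
RHS = e^5 + e^5 = 2·e^5 ≈ 296.8

LHS ≠ RHS (they differ by about 21729.6), so the equation does not hold here.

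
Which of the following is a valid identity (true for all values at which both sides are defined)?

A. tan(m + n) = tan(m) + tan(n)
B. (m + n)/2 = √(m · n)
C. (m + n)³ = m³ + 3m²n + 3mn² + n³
A: fails at (2, 7) — LHS = tan(9) ≈ -0.4523, RHS = tan(2) + tan(7) ≈ -1.314.
B: fails at (4, 5) — LHS = 9/2, RHS = 2·√(5) ≈ 4.472.
C: holds — e.g. at (5, 5), both sides equal 1000.

Answer: C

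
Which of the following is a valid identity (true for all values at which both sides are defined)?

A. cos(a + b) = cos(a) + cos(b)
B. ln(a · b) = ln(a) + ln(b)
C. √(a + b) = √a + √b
B

A: fails at (1, 2) — LHS = cos(3) ≈ -0.99, RHS = cos(2) + cos(1) ≈ 0.1242.
B: holds — e.g. at (2, 7), both sides equal ln(14) ≈ 2.639.
C: fails at (2, 7) — LHS = 3, RHS = √(2) + √(7) ≈ 4.06.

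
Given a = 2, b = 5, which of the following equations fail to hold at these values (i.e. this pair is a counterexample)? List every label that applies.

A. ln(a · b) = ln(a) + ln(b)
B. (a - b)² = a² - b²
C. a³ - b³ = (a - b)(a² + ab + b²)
B

Evaluating each claim at the given values:
A. LHS = ln(10) ≈ 2.303, RHS = ln(2) + ln(5) ≈ 2.303 → holds here (LHS = RHS)
B. LHS = 9, RHS = -21 → fails here (LHS ≠ RHS)
C. LHS = -117, RHS = -117 → holds here (LHS = RHS)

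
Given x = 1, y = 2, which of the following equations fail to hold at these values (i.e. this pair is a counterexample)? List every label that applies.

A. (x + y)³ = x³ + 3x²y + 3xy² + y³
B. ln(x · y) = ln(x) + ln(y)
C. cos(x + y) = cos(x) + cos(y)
Evaluating each claim at the given values:
A. LHS = 27, RHS = 27 → holds here (LHS = RHS)
B. LHS = ln(2) ≈ 0.6931, RHS = ln(2) ≈ 0.6931 → holds here (LHS = RHS)
C. LHS = cos(3) ≈ -0.99, RHS = cos(2) + cos(1) ≈ 0.1242 → fails here (LHS ≠ RHS)

Answer: C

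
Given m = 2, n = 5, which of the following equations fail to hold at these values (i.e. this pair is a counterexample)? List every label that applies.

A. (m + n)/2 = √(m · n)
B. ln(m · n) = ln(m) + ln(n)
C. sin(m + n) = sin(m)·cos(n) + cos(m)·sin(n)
A

Evaluating each claim at the given values:
A. LHS = 7/2, RHS = √(10) ≈ 3.162 → fails here (LHS ≠ RHS)
B. LHS = ln(10) ≈ 2.303, RHS = ln(2) + ln(5) ≈ 2.303 → holds here (LHS = RHS)
C. LHS = sin(7) ≈ 0.657, RHS = sin(2)·cos(5) + sin(5)·cos(2) ≈ 0.657 → holds here (LHS = RHS)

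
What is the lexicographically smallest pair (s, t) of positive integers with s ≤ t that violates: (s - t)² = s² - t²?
(s, t) = (1, 2)

Substituting (1, 2) into the claim:
LHS = (1 - 2)² = 1
RHS = 1² - 2² = -3

Since LHS ≠ RHS, this pair disproves the claim, and no lexicographically smaller pair (s ≤ t, positive integers) does.

For instance (4, 5) is also a counterexample (LHS = 1, RHS = -9), but it's lexicographically larger.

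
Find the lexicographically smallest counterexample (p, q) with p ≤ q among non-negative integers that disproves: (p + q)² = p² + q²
(p, q) = (1, 1)

At (0, 0): both sides equal 0, so it holds there.
At (0, 7): both sides equal 49, so it holds there.

Substituting (1, 1) into the claim:
LHS = (1 + 1)² = 4
RHS = 1² + 1² = 2

Since LHS ≠ RHS, this pair disproves the claim, and no lexicographically smaller pair (p ≤ q, non-negative integers) does.

For instance (2, 3) is also a counterexample (LHS = 25, RHS = 13), but it's lexicographically larger.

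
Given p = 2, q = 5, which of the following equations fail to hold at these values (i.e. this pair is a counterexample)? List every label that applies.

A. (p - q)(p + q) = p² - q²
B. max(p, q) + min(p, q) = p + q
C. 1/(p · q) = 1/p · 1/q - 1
Evaluating each claim at the given values:
A. LHS = -21, RHS = -21 → holds here (LHS = RHS)
B. LHS = 7, RHS = 7 → holds here (LHS = RHS)
C. LHS = 1/10, RHS = -9/10 → fails here (LHS ≠ RHS)

Answer: C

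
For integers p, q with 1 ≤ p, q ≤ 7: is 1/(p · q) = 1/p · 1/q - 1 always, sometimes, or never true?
The claim fails for every pair in the range. For instance at (p, q) = (3, 1): LHS = 1/3, RHS = -2/3.

Answer: Never true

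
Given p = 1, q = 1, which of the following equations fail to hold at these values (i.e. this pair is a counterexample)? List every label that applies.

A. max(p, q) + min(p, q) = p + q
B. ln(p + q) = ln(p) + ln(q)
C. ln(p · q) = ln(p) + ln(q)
B

Evaluating each claim at the given values:
A. LHS = 2, RHS = 2 → holds here (LHS = RHS)
B. LHS = ln(2) ≈ 0.6931, RHS = 0 → fails here (LHS ≠ RHS)
C. LHS = 0, RHS = 0 → holds here (LHS = RHS)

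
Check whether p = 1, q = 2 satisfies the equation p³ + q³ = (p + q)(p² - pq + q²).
Holds

Substituting p = 1, q = 2:

LHS = 1³ + 2³ = 9
RHS = (1 + 2)(1² - 1·2 + 2²) = 9

LHS = RHS, so the equation holds at this point.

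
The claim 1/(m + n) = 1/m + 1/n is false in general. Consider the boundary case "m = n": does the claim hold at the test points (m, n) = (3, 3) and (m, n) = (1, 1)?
No, fails at both test points

At (3, 3): LHS = 1/6 ≠ RHS = 2/3
At (1, 1): LHS = 1/2 ≠ RHS = 2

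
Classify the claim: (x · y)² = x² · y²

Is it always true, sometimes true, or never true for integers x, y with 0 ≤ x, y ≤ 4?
Always true

The identity holds for every pair in the range. For instance at (x, y) = (4, 1): both sides equal 16.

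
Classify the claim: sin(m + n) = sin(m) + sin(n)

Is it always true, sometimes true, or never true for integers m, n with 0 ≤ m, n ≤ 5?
Sometimes true

It holds at (m, n) = (0, 4) (both sides equal sin(4) ≈ -0.7568), but fails at (m, n) = (2, 3) (LHS = sin(5) ≈ -0.9589, RHS = sin(3) + sin(2) ≈ 1.05).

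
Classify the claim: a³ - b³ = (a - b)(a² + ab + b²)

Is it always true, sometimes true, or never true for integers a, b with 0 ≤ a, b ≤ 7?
Always true

The identity holds for every pair in the range. For instance at (a, b) = (0, 1): both sides equal -1.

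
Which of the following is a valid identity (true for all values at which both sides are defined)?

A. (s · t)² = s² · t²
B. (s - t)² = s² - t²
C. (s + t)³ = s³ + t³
A: holds — e.g. at (1, 3), both sides equal 9.
B: fails at (1, 4) — LHS = 9, RHS = -15.
C: fails at (2, 7) — LHS = 729, RHS = 351.

Answer: A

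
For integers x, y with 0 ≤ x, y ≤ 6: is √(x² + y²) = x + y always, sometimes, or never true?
Sometimes true

It holds at (x, y) = (0, 2) (both sides equal 2), but fails at (x, y) = (1, 6) (LHS = √(37) ≈ 6.083, RHS = 7).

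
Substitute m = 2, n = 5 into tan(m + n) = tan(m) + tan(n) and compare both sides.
LHS = tan(2 + 5) = tan(7) ≈ 0.8714
RHS = tan(2) + tan(5) ≈ -5.566

LHS ≠ RHS (they differ by about 6.437), so the equation does not hold here.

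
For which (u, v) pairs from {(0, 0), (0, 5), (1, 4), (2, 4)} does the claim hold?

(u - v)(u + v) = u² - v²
All pairs

Testing each pair:
(0, 0): LHS = 0, RHS = 0 → holds
(0, 5): LHS = -25, RHS = -25 → holds
(1, 4): LHS = -15, RHS = -15 → holds
(2, 4): LHS = -12, RHS = -12 → holds

Every pair satisfies the claim.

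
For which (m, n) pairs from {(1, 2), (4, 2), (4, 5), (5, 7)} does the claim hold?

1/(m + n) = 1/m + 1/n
None

Testing each pair:
(1, 2): LHS = 1/3, RHS = 3/2 → fails
(4, 2): LHS = 1/6, RHS = 3/4 → fails
(4, 5): LHS = 1/9, RHS = 9/20 → fails
(5, 7): LHS = 1/12, RHS = 12/35 → fails

No pair satisfies the claim.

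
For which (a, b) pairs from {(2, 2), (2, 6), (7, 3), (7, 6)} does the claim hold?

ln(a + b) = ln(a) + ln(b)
(2, 2)

Testing each pair:
(2, 2): LHS = ln(4) ≈ 1.386, RHS = 2·ln(2) ≈ 1.386 → holds
(2, 6): LHS = ln(8) ≈ 2.079, RHS = ln(2) + ln(6) ≈ 2.485 → fails
(7, 3): LHS = ln(10) ≈ 2.303, RHS = ln(3) + ln(7) ≈ 3.045 → fails
(7, 6): LHS = ln(13) ≈ 2.565, RHS = ln(6) + ln(7) ≈ 3.738 → fails

1 of 4 pairs satisfies the claim.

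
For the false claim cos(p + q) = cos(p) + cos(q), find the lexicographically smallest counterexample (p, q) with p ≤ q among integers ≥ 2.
(p, q) = (2, 2)

Substituting (2, 2) into the claim:
LHS = cos(2 + 2) = cos(4) ≈ -0.6536
RHS = cos(2) + cos(2) = 2·cos(2) ≈ -0.8323

Since LHS ≠ RHS, this pair disproves the claim, and no lexicographically smaller pair (p ≤ q, integers ≥ 2) does.

For instance (3, 3) is also a counterexample (LHS = cos(6) ≈ 0.9602, RHS = 2·cos(3) ≈ -1.98), but it's lexicographically larger.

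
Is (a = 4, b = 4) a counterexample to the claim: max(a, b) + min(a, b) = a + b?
Substituting a = 4, b = 4:
LHS = max(4, 4) + min(4, 4) = 8
RHS = 4 + 4 = 8

The sides agree, so this pair does not disprove the claim.

Answer: No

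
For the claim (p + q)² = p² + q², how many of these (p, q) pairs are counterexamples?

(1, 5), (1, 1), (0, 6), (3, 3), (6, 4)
4

Testing each pair:
(1, 5): LHS = 36, RHS = 26 → counterexample
(1, 1): LHS = 4, RHS = 2 → counterexample
(0, 6): LHS = 36, RHS = 36 → satisfies claim
(3, 3): LHS = 36, RHS = 18 → counterexample
(6, 4): LHS = 100, RHS = 52 → counterexample

That makes 4 counterexamples.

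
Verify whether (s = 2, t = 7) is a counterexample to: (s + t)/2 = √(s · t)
Yes

Substituting s = 2, t = 7:
LHS = (2 + 7)/2 = 9/2
RHS = √(2 · 7) = √(14) ≈ 3.742

Since LHS ≠ RHS, this pair disproves the claim.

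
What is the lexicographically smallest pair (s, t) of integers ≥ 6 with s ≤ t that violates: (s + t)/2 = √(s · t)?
(s, t) = (6, 7)

At (6, 6): both sides equal 6, so it holds there.

Substituting (6, 7) into the claim:
LHS = (6 + 7)/2 = 13/2
RHS = √(6 · 7) = √(42) ≈ 6.481

Since LHS ≠ RHS, this pair disproves the claim, and no lexicographically smaller pair (s ≤ t, integers ≥ 6) does.

For instance (6, 11) is also a counterexample (LHS = 17/2, RHS = √(66) ≈ 8.124), but it's lexicographically larger.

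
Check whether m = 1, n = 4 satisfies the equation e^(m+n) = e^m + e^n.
Substituting m = 1, n = 4:

LHS = e^(1+4) = e^5 ≈ 148.4
RHS = e^1 + e^4 = e + e^4 ≈ 57.32

LHS ≠ RHS, so the equation does not hold at this point.

Answer: Fails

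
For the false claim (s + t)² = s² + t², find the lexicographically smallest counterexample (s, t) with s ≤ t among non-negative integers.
(s, t) = (1, 1)

Substituting (1, 1) into the claim:
LHS = (1 + 1)² = 4
RHS = 1² + 1² = 2

Since LHS ≠ RHS, this pair disproves the claim, and no lexicographically smaller pair (s ≤ t, non-negative integers) does.

For instance (4, 7) is also a counterexample (LHS = 121, RHS = 65), but it's lexicographically larger.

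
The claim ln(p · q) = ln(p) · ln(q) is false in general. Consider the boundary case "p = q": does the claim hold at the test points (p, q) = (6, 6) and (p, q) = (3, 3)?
No, fails at both test points

At (6, 6): LHS = ln(36) ≈ 3.584 ≠ RHS = ln(6)² ≈ 3.21
At (3, 3): LHS = ln(9) ≈ 2.197 ≠ RHS = ln(3)² ≈ 1.207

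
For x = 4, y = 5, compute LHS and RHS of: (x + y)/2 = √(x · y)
LHS = (4 + 5)/2 = 9/2
RHS = √(4 · 5) = 2·√(5) ≈ 4.472

LHS ≠ RHS (they differ by about 0.02786), so the equation does not hold here.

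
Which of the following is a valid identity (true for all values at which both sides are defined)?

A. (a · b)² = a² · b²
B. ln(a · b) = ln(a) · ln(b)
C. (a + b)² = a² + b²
A

A: holds — e.g. at (1, 3), both sides equal 9.
B: fails at (6, 7) — LHS = ln(42) ≈ 3.738, RHS = ln(6)·ln(7) ≈ 3.487.
C: fails at (2, 7) — LHS = 81, RHS = 53.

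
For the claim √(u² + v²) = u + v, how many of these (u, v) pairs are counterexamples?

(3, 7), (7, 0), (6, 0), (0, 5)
Testing each pair:
(3, 7): LHS = √(58) ≈ 7.616, RHS = 10 → counterexample
(7, 0): LHS = 7, RHS = 7 → satisfies claim
(6, 0): LHS = 6, RHS = 6 → satisfies claim
(0, 5): LHS = 5, RHS = 5 → satisfies claim

That makes 1 counterexample.

Answer: 1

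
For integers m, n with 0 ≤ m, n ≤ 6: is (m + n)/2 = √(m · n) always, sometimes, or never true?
It holds at (m, n) = (6, 6) (both sides equal 6), but fails at (m, n) = (0, 5) (LHS = 5/2, RHS = 0).

Answer: Sometimes true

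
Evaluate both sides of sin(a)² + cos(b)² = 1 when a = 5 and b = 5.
LHS = sin(5)² + cos(5)² = 1
RHS = 1

LHS = RHS: the two sides agree.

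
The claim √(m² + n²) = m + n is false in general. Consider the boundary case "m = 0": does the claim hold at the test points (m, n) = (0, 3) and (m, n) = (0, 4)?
At (0, 3): LHS = 3, RHS = 3 → equal
At (0, 4): LHS = 4, RHS = 4 → equal

So the claim does hold at both of these boundary points, even though it is not an identity.

Answer: Yes, holds at both test points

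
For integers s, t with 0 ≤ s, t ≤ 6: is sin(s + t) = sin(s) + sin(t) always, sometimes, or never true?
It holds at (s, t) = (0, 1) (both sides equal sin(1) ≈ 0.8415), but fails at (s, t) = (3, 2) (LHS = sin(5) ≈ -0.9589, RHS = sin(3) + sin(2) ≈ 1.05).

Answer: Sometimes true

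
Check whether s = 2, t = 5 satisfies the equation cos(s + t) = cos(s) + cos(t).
Fails

Substituting s = 2, t = 5:

LHS = cos(2 + 5) = cos(7) ≈ 0.7539
RHS = cos(2) + cos(5) ≈ -0.1325

LHS ≠ RHS, so the equation does not hold at this point.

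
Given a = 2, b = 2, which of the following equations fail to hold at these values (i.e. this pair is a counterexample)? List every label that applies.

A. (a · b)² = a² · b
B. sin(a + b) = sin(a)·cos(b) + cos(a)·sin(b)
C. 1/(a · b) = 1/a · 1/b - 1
A, C

Evaluating each claim at the given values:
A. LHS = 16, RHS = 8 → fails here (LHS ≠ RHS)
B. LHS = sin(4) ≈ -0.7568, RHS = 2·sin(2)·cos(2) ≈ -0.7568 → holds here (LHS = RHS)
C. LHS = 1/4, RHS = -3/4 → fails here (LHS ≠ RHS)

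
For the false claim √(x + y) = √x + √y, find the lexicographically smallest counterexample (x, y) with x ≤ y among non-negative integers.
(x, y) = (1, 1)

Substituting (1, 1) into the claim:
LHS = √(1 + 1) = √(2) ≈ 1.414
RHS = √1 + √1 = 2

Since LHS ≠ RHS, this pair disproves the claim, and no lexicographically smaller pair (x ≤ y, non-negative integers) does.

For instance (2, 7) is also a counterexample (LHS = 3, RHS = √(2) + √(7) ≈ 4.06), but it's lexicographically larger.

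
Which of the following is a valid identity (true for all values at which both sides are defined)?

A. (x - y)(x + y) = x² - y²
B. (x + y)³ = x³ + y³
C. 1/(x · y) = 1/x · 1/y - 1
A: holds — e.g. at (5, 8), both sides equal -39.
B: fails at (2, 3) — LHS = 125, RHS = 35.
C: fails at (1, 2) — LHS = 1/2, RHS = -1/2.

Answer: A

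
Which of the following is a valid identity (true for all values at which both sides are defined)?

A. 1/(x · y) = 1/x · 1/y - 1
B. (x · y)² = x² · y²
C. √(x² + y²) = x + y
A: fails at (1, 2) — LHS = 1/2, RHS = -1/2.
B: holds — e.g. at (0, 1), both sides equal 0.
C: fails at (1, 2) — LHS = √(5) ≈ 2.236, RHS = 3.

Answer: B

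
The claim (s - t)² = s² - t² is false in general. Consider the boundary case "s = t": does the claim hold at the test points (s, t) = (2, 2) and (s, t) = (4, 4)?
At (2, 2): LHS = 0, RHS = 0 → equal
At (4, 4): LHS = 0, RHS = 0 → equal

So the claim does hold at both of these boundary points, even though it is not an identity.

Answer: Yes, holds at both test points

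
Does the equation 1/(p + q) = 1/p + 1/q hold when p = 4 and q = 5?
Fails

Substituting p = 4, q = 5:

LHS = 1/(4 + 5) = 1/9
RHS = 1/4 + 1/5 = 9/20

LHS ≠ RHS, so the equation does not hold at this point.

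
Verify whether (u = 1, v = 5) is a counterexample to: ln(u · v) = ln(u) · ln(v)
Yes

Substituting u = 1, v = 5:
LHS = ln(1 · 5) = ln(5) ≈ 1.609
RHS = ln(1) · ln(5) = 0

Since LHS ≠ RHS, this pair disproves the claim.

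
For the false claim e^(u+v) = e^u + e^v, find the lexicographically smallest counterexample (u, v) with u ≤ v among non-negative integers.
Substituting (0, 0) into the claim:
LHS = e^(0+0) = 1
RHS = e^0 + e^0 = 2

Since LHS ≠ RHS, this pair disproves the claim, and no lexicographically smaller pair (u ≤ v, non-negative integers) does.

For instance (1, 4) is also a counterexample (LHS = e^5 ≈ 148.4, RHS = e + e^4 ≈ 57.32), but it's lexicographically larger.

Answer: (u, v) = (0, 0)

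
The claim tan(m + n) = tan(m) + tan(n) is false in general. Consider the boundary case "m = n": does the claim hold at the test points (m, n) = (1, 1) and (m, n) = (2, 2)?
No, fails at both test points

At (1, 1): LHS = tan(2) ≈ -2.185 ≠ RHS = 2·tan(1) ≈ 3.115
At (2, 2): LHS = tan(4) ≈ 1.158 ≠ RHS = 2·tan(2) ≈ -4.37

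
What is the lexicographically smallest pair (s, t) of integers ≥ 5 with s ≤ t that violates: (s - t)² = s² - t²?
At (5, 5): both sides equal 0, so it holds there.

Substituting (5, 6) into the claim:
LHS = (5 - 6)² = 1
RHS = 5² - 6² = -11

Since LHS ≠ RHS, this pair disproves the claim, and no lexicographically smaller pair (s ≤ t, integers ≥ 5) does.

For instance (9, 10) is also a counterexample (LHS = 1, RHS = -19), but it's lexicographically larger.

Answer: (s, t) = (5, 6)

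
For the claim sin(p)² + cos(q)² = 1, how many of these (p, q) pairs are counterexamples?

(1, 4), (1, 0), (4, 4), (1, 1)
2

Testing each pair:
(1, 4): LHS = cos(4)² + sin(1)² ≈ 1.135, RHS = 1 → counterexample
(1, 0): LHS = sin(1)² + 1 ≈ 1.708, RHS = 1 → counterexample
(4, 4): LHS = cos(4)² + sin(4)² = 1, RHS = 1 → satisfies claim
(1, 1): LHS = cos(1)² + sin(1)² = 1, RHS = 1 → satisfies claim

That makes 2 counterexamples.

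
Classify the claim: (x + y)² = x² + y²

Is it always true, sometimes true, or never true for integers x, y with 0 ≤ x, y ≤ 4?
It holds at (x, y) = (2, 0) (both sides equal 4), but fails at (x, y) = (3, 3) (LHS = 36, RHS = 18).

Answer: Sometimes true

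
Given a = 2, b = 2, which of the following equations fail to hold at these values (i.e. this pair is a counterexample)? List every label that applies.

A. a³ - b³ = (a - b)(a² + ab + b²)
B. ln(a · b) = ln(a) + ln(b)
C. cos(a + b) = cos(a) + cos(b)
C

Evaluating each claim at the given values:
A. LHS = 0, RHS = 0 → holds here (LHS = RHS)
B. LHS = ln(4) ≈ 1.386, RHS = 2·ln(2) ≈ 1.386 → holds here (LHS = RHS)
C. LHS = cos(4) ≈ -0.6536, RHS = 2·cos(2) ≈ -0.8323 → fails here (LHS ≠ RHS)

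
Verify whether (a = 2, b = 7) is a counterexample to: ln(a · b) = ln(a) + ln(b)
Substituting a = 2, b = 7:
LHS = ln(2 · 7) = ln(14) ≈ 2.639
RHS = ln(2) + ln(7) ≈ 2.639

The sides agree, so this pair does not disprove the claim.

Answer: No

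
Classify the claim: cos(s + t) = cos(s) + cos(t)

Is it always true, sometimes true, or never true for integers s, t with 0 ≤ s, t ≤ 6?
The claim fails for every pair in the range. For instance at (s, t) = (2, 2): LHS = cos(4) ≈ -0.6536, RHS = 2·cos(2) ≈ -0.8323.

Answer: Never true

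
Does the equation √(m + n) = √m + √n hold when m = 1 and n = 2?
Fails

Substituting m = 1, n = 2:

LHS = √(1 + 2) = √(3) ≈ 1.732
RHS = √1 + √2 = 1 + √(2) ≈ 2.414

LHS ≠ RHS, so the equation does not hold at this point.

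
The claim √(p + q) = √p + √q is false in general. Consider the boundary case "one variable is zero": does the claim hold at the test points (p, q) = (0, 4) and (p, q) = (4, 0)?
Yes, holds at both test points

At (0, 4): LHS = 2, RHS = 2 → equal
At (4, 0): LHS = 2, RHS = 2 → equal

So the claim does hold at both of these boundary points, even though it is not an identity.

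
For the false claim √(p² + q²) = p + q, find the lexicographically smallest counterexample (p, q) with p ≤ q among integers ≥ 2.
Substituting (2, 2) into the claim:
LHS = √(2² + 2²) = 2·√(2) ≈ 2.828
RHS = 2 + 2 = 4

Since LHS ≠ RHS, this pair disproves the claim, and no lexicographically smaller pair (p ≤ q, integers ≥ 2) does.

For instance (2, 7) is also a counterexample (LHS = √(53) ≈ 7.28, RHS = 9), but it's lexicographically larger.

Answer: (p, q) = (2, 2)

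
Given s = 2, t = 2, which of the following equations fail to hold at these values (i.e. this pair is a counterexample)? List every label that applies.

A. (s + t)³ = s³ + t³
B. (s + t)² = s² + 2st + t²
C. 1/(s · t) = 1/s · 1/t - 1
A, C

Evaluating each claim at the given values:
A. LHS = 64, RHS = 16 → fails here (LHS ≠ RHS)
B. LHS = 16, RHS = 16 → holds here (LHS = RHS)
C. LHS = 1/4, RHS = -3/4 → fails here (LHS ≠ RHS)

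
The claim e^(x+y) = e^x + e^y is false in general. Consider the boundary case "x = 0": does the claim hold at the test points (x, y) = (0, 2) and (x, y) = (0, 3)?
At (0, 2): LHS = e^2 ≈ 7.389 ≠ RHS = 1 + e^2 ≈ 8.389
At (0, 3): LHS = e^3 ≈ 20.09 ≠ RHS = 1 + e^3 ≈ 21.09

Answer: No, fails at both test points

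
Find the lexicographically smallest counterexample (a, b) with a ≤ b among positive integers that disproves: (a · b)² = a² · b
(a, b) = (1, 2)

Substituting (1, 2) into the claim:
LHS = (1 · 2)² = 4
RHS = 1² · 2 = 2

Since LHS ≠ RHS, this pair disproves the claim, and no lexicographically smaller pair (a ≤ b, positive integers) does.

For instance (6, 7) is also a counterexample (LHS = 1764, RHS = 252), but it's lexicographically larger.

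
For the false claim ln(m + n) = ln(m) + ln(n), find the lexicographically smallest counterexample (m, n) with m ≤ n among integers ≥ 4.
(m, n) = (4, 4)

Substituting (4, 4) into the claim:
LHS = ln(4 + 4) = ln(8) ≈ 2.079
RHS = ln(4) + ln(4) = 2·ln(4) ≈ 2.773

Since LHS ≠ RHS, this pair disproves the claim, and no lexicographically smaller pair (m ≤ n, integers ≥ 4) does.

For instance (4, 8) is also a counterexample (LHS = ln(12) ≈ 2.485, RHS = ln(4) + ln(8) ≈ 3.466), but it's lexicographically larger.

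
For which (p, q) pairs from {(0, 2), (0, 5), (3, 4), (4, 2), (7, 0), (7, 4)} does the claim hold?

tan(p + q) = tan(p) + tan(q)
(0, 2), (0, 5), (7, 0)

Testing each pair:
(0, 2): LHS = tan(2) ≈ -2.185, RHS = tan(2) ≈ -2.185 → holds
(0, 5): LHS = tan(5) ≈ -3.381, RHS = tan(5) ≈ -3.381 → holds
(3, 4): LHS = tan(7) ≈ 0.8714, RHS = tan(3) + tan(4) ≈ 1.015 → fails
(4, 2): LHS = tan(6) ≈ -0.291, RHS = tan(2) + tan(4) ≈ -1.027 → fails
(7, 0): LHS = tan(7) ≈ 0.8714, RHS = tan(7) ≈ 0.8714 → holds
(7, 4): LHS = tan(11) ≈ -226, RHS = tan(7) + tan(4) ≈ 2.029 → fails

3 of 6 pairs satisfy the claim.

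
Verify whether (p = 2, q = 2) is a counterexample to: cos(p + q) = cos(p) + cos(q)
Yes

Substituting p = 2, q = 2:
LHS = cos(2 + 2) = cos(4) ≈ -0.6536
RHS = cos(2) + cos(2) = 2·cos(2) ≈ -0.8323

Since LHS ≠ RHS, this pair disproves the claim.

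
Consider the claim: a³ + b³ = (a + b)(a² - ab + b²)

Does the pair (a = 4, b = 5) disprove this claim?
No

Substituting a = 4, b = 5:
LHS = 4³ + 5³ = 189
RHS = (4 + 5)(4² - 4·5 + 5²) = 189

The sides agree, so this pair does not disprove the claim.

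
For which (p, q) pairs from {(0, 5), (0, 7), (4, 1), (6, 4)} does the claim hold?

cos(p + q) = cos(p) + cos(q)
None

Testing each pair:
(0, 5): LHS = cos(5) ≈ 0.2837, RHS = cos(5) + 1 ≈ 1.284 → fails
(0, 7): LHS = cos(7) ≈ 0.7539, RHS = cos(7) + 1 ≈ 1.754 → fails
(4, 1): LHS = cos(5) ≈ 0.2837, RHS = cos(4) + cos(1) ≈ -0.1133 → fails
(6, 4): LHS = cos(10) ≈ -0.8391, RHS = cos(4) + cos(6) ≈ 0.3065 → fails

No pair satisfies the claim.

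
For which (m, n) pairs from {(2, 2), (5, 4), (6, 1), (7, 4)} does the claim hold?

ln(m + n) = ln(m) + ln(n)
(2, 2)

Testing each pair:
(2, 2): LHS = ln(4) ≈ 1.386, RHS = 2·ln(2) ≈ 1.386 → holds
(5, 4): LHS = ln(9) ≈ 2.197, RHS = ln(4) + ln(5) ≈ 2.996 → fails
(6, 1): LHS = ln(7) ≈ 1.946, RHS = ln(6) ≈ 1.792 → fails
(7, 4): LHS = ln(11) ≈ 2.398, RHS = ln(4) + ln(7) ≈ 3.332 → fails

1 of 4 pairs satisfies the claim.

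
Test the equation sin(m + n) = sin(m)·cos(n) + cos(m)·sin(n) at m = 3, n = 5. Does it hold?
Holds

Substituting m = 3, n = 5:

LHS = sin(3 + 5) = sin(8) ≈ 0.9894
RHS = sin(3)·cos(5) + cos(3)·sin(5) = sin(3)·cos(5) + sin(5)·cos(3) ≈ 0.9894

LHS = RHS, so the equation holds at this point.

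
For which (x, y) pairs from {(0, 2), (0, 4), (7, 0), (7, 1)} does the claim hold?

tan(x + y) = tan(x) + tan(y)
(0, 2), (0, 4), (7, 0)

Testing each pair:
(0, 2): LHS = tan(2) ≈ -2.185, RHS = tan(2) ≈ -2.185 → holds
(0, 4): LHS = tan(4) ≈ 1.158, RHS = tan(4) ≈ 1.158 → holds
(7, 0): LHS = tan(7) ≈ 0.8714, RHS = tan(7) ≈ 0.8714 → holds
(7, 1): LHS = tan(8) ≈ -6.8, RHS = tan(7) + tan(1) ≈ 2.429 → fails

3 of 4 pairs satisfy the claim.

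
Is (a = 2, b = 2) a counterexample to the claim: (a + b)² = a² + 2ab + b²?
No

Substituting a = 2, b = 2:
LHS = (2 + 2)² = 16
RHS = 2² + 2·2·2 + 2² = 16

The sides agree, so this pair does not disprove the claim.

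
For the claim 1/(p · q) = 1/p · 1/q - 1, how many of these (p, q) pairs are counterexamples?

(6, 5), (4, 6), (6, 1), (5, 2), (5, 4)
5

Testing each pair:
(6, 5): LHS = 1/30, RHS = -29/30 → counterexample
(4, 6): LHS = 1/24, RHS = -23/24 → counterexample
(6, 1): LHS = 1/6, RHS = -5/6 → counterexample
(5, 2): LHS = 1/10, RHS = -9/10 → counterexample
(5, 4): LHS = 1/20, RHS = -19/20 → counterexample

That makes 5 counterexamples.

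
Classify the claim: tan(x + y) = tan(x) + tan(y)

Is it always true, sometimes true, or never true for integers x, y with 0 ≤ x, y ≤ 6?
It holds at (x, y) = (3, 0) (both sides equal tan(3) ≈ -0.1425), but fails at (x, y) = (6, 1) (LHS = tan(7) ≈ 0.8714, RHS = tan(6) + tan(1) ≈ 1.266).

Answer: Sometimes true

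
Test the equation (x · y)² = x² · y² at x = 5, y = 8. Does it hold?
Holds

Substituting x = 5, y = 8:

LHS = (5 · 8)² = 1600
RHS = 5² · 8² = 1600

LHS = RHS, so the equation holds at this point.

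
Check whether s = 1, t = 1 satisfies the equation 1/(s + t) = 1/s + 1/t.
Substituting s = 1, t = 1:

LHS = 1/(1 + 1) = 1/2
RHS = 1/1 + 1/1 = 2

LHS ≠ RHS, so the equation does not hold at this point.

Answer: Fails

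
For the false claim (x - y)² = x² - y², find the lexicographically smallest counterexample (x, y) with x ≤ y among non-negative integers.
Substituting (0, 1) into the claim:
LHS = (0 - 1)² = 1
RHS = 0² - 1² = -1

Since LHS ≠ RHS, this pair disproves the claim, and no lexicographically smaller pair (x ≤ y, non-negative integers) does.

For instance (5, 6) is also a counterexample (LHS = 1, RHS = -11), but it's lexicographically larger.

Answer: (x, y) = (0, 1)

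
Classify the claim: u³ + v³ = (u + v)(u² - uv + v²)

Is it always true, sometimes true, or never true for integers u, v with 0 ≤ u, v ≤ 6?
The identity holds for every pair in the range. For instance at (u, v) = (1, 2): both sides equal 9.

Answer: Always true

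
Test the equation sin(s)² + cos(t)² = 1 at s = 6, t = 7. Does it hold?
Fails

Substituting s = 6, t = 7:

LHS = sin(6)² + cos(7)² ≈ 0.6464
RHS = 1

LHS ≠ RHS, so the equation does not hold at this point.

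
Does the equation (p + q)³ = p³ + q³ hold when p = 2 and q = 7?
Substituting p = 2, q = 7:

LHS = (2 + 7)³ = 729
RHS = 2³ + 7³ = 351

LHS ≠ RHS, so the equation does not hold at this point.

Answer: Fails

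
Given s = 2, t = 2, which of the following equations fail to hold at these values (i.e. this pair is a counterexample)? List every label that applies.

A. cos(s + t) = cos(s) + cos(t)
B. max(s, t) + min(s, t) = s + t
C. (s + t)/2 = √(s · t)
Evaluating each claim at the given values:
A. LHS = cos(4) ≈ -0.6536, RHS = 2·cos(2) ≈ -0.8323 → fails here (LHS ≠ RHS)
B. LHS = 4, RHS = 4 → holds here (LHS = RHS)
C. LHS = 2, RHS = 2 → holds here (LHS = RHS)

Answer: A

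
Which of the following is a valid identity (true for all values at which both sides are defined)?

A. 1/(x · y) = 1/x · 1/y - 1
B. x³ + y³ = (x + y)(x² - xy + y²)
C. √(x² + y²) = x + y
B

A: fails at (3, 7) — LHS = 1/21, RHS = -20/21.
B: holds — e.g. at (2, 2), both sides equal 16.
C: fails at (1, 5) — LHS = √(26) ≈ 5.099, RHS = 6.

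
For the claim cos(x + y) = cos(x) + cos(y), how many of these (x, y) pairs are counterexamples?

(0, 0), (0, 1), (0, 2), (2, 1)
4

Testing each pair:
(0, 0): LHS = 1, RHS = 2 → counterexample
(0, 1): LHS = cos(1) ≈ 0.5403, RHS = cos(1) + 1 ≈ 1.54 → counterexample
(0, 2): LHS = cos(2) ≈ -0.4161, RHS = cos(2) + 1 ≈ 0.5839 → counterexample
(2, 1): LHS = cos(3) ≈ -0.99, RHS = cos(2) + cos(1) ≈ 0.1242 → counterexample

That makes 4 counterexamples.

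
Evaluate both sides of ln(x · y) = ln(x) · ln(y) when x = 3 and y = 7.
LHS = ln(3 · 7) = ln(21) ≈ 3.045
RHS = ln(3) · ln(7) ≈ 2.138

LHS ≠ RHS (they differ by about 0.9067), so the equation does not hold here.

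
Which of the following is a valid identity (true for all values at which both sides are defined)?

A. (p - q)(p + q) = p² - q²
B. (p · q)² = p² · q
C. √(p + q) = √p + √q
A: holds — e.g. at (2, 3), both sides equal -5.
B: fails at (2, 5) — LHS = 100, RHS = 20.
C: fails at (2, 4) — LHS = √(6) ≈ 2.449, RHS = √(2) + 2 ≈ 3.414.

Answer: A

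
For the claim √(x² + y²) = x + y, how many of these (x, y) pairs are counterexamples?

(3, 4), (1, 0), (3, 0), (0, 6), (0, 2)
Testing each pair:
(3, 4): LHS = 5, RHS = 7 → counterexample
(1, 0): LHS = 1, RHS = 1 → satisfies claim
(3, 0): LHS = 3, RHS = 3 → satisfies claim
(0, 6): LHS = 6, RHS = 6 → satisfies claim
(0, 2): LHS = 2, RHS = 2 → satisfies claim

That makes 1 counterexample.

Answer: 1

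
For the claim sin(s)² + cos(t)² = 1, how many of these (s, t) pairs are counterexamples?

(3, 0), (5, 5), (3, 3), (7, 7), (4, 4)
Testing each pair:
(3, 0): LHS = sin(3)² + 1 ≈ 1.02, RHS = 1 → counterexample
(5, 5): LHS = cos(5)² + sin(5)² = 1, RHS = 1 → satisfies claim
(3, 3): LHS = sin(3)² + cos(3)² = 1, RHS = 1 → satisfies claim
(7, 7): LHS = sin(7)² + cos(7)² = 1, RHS = 1 → satisfies claim
(4, 4): LHS = cos(4)² + sin(4)² = 1, RHS = 1 → satisfies claim

That makes 1 counterexample.

Answer: 1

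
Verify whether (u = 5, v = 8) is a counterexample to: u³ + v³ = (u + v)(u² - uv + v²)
Substituting u = 5, v = 8:
LHS = 5³ + 8³ = 637
RHS = (5 + 8)(5² - 5·8 + 8²) = 637

The sides agree, so this pair does not disprove the claim.

Answer: No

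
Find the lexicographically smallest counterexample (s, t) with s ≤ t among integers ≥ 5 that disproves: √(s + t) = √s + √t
(s, t) = (5, 5)

Substituting (5, 5) into the claim:
LHS = √(5 + 5) = √(10) ≈ 3.162
RHS = √5 + √5 = 2·√(5) ≈ 4.472

Since LHS ≠ RHS, this pair disproves the claim, and no lexicographically smaller pair (s ≤ t, integers ≥ 5) does.

For instance (6, 10) is also a counterexample (LHS = 4, RHS = √(6) + √(10) ≈ 5.612), but it's lexicographically larger.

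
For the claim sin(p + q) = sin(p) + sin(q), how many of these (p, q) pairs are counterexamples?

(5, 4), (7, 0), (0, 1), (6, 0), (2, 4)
Testing each pair:
(5, 4): LHS = sin(9) ≈ 0.4121, RHS = sin(5) + sin(4) ≈ -1.716 → counterexample
(7, 0): LHS = sin(7) ≈ 0.657, RHS = sin(7) ≈ 0.657 → satisfies claim
(0, 1): LHS = sin(1) ≈ 0.8415, RHS = sin(1) ≈ 0.8415 → satisfies claim
(6, 0): LHS = sin(6) ≈ -0.2794, RHS = sin(6) ≈ -0.2794 → satisfies claim
(2, 4): LHS = sin(6) ≈ -0.2794, RHS = sin(4) + sin(2) ≈ 0.1525 → counterexample

That makes 2 counterexamples.

Answer: 2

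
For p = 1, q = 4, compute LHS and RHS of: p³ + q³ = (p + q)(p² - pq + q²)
LHS = 1³ + 4³ = 65
RHS = (1 + 4)(1² - 1·4 + 4²) = 65

LHS = RHS: the two sides agree.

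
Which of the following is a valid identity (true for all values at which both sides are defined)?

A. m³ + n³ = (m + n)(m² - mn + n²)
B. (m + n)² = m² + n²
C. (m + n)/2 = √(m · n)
A

A: holds — e.g. at (5, 8), both sides equal 637.
B: fails at (2, 4) — LHS = 36, RHS = 20.
C: fails at (6, 7) — LHS = 13/2, RHS = √(42) ≈ 6.481.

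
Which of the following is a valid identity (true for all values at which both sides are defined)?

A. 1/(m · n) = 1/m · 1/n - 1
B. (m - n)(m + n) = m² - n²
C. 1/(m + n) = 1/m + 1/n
B

A: fails at (2, 7) — LHS = 1/14, RHS = -13/14.
B: holds — e.g. at (1, 5), both sides equal -24.
C: fails at (6, 7) — LHS = 1/13, RHS = 13/42.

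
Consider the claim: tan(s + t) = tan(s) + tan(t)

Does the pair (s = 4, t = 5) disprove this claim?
Yes

Substituting s = 4, t = 5:
LHS = tan(4 + 5) = tan(9) ≈ -0.4523
RHS = tan(4) + tan(5) ≈ -2.223

Since LHS ≠ RHS, this pair disproves the claim.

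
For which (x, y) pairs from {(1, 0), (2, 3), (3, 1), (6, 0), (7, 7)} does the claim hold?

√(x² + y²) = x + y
(1, 0), (6, 0)

Testing each pair:
(1, 0): LHS = 1, RHS = 1 → holds
(2, 3): LHS = √(13) ≈ 3.606, RHS = 5 → fails
(3, 1): LHS = √(10) ≈ 3.162, RHS = 4 → fails
(6, 0): LHS = 6, RHS = 6 → holds
(7, 7): LHS = 7·√(2) ≈ 9.899, RHS = 14 → fails

2 of 5 pairs satisfy the claim.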